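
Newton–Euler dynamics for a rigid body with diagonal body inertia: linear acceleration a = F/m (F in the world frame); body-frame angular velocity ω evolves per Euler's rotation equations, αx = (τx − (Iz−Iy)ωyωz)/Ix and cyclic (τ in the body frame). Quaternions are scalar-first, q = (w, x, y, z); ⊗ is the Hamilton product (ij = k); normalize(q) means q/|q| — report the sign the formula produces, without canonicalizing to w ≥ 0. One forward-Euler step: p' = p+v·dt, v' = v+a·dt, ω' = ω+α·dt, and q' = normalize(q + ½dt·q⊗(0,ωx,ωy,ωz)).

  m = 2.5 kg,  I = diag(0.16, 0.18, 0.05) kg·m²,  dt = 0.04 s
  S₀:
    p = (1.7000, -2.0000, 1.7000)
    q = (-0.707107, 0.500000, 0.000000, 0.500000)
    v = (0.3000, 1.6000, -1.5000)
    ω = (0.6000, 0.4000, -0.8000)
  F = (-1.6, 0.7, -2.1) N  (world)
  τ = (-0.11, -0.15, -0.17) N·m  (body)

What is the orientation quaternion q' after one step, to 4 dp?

2q̇ = q⊗(0,ω) = (0.1000000, -0.6242642, 0.4171572, 0.7656856)
q' = normalize(q + ½dt·q⊗(0,ω)) = (-0.7049, 0.4874, 0.0083, 0.5152)

q' = (-0.7049, 0.4874, 0.0083, 0.5152)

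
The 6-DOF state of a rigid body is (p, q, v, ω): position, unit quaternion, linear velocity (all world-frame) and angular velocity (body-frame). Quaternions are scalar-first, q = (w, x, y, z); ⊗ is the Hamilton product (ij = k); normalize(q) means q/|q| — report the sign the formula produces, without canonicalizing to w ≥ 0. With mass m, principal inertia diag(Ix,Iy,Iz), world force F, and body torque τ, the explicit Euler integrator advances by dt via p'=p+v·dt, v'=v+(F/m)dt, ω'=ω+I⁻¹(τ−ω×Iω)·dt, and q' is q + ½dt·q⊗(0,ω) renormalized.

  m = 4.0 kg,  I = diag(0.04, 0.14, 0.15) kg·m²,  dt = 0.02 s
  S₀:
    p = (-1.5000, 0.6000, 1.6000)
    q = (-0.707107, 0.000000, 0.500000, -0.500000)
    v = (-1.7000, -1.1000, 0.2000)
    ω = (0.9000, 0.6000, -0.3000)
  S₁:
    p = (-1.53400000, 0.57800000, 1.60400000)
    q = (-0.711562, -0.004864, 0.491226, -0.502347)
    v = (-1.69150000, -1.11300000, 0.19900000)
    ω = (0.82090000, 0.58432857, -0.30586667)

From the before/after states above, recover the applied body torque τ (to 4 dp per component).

τ = (-0.1600, -0.0800, 0.0100)

ω₁ − ω₀ = (-0.07910000, -0.01567143, -0.00586667)
τ = I·(Δω/dt) + ω₀×(Iω₀) = (-0.1600, -0.0800, 0.0100)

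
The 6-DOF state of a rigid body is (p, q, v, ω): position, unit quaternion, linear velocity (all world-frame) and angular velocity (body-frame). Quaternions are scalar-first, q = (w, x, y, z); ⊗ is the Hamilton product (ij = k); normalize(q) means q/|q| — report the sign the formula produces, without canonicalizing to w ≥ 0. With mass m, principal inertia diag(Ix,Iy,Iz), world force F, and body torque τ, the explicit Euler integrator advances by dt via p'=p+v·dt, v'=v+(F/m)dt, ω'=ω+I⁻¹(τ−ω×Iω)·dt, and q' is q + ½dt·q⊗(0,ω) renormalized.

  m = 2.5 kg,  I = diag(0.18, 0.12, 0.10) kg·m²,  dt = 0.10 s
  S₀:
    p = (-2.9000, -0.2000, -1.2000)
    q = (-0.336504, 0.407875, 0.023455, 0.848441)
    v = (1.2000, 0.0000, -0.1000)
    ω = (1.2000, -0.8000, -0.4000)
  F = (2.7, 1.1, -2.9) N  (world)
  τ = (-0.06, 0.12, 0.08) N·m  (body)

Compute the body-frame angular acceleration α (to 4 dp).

α = (-0.2978, 1.3200, 0.2240)

gyro term ω×Iω = (-0.0064, -0.0384, 0.0576)
α = I⁻¹(τ − ω×Iω) = (-0.2978, 1.3200, 0.2240)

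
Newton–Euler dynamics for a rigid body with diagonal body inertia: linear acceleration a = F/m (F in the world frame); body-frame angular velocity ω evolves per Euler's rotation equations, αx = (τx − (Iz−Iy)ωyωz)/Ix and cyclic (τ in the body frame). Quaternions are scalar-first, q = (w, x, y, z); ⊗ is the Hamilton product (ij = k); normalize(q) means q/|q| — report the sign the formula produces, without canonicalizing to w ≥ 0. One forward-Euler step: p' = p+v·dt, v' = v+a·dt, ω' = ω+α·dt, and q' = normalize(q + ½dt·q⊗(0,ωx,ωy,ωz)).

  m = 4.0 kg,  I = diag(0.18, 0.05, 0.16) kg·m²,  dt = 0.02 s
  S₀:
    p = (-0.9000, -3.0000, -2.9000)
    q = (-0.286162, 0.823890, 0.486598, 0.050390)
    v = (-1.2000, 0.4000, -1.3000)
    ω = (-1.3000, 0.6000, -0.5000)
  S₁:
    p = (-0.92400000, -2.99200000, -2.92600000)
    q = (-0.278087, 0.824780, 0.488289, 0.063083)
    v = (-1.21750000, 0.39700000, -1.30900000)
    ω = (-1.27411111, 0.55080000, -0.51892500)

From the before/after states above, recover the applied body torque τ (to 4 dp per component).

τ = (0.2000, -0.1100, -0.0500)

ω₁ − ω₀ = (0.02588889, -0.04920000, -0.01892500)
precession coupling = (-0.0330, 0.0130, 0.1014)
I·α + gyro = (0.2000, -0.1100, -0.0500)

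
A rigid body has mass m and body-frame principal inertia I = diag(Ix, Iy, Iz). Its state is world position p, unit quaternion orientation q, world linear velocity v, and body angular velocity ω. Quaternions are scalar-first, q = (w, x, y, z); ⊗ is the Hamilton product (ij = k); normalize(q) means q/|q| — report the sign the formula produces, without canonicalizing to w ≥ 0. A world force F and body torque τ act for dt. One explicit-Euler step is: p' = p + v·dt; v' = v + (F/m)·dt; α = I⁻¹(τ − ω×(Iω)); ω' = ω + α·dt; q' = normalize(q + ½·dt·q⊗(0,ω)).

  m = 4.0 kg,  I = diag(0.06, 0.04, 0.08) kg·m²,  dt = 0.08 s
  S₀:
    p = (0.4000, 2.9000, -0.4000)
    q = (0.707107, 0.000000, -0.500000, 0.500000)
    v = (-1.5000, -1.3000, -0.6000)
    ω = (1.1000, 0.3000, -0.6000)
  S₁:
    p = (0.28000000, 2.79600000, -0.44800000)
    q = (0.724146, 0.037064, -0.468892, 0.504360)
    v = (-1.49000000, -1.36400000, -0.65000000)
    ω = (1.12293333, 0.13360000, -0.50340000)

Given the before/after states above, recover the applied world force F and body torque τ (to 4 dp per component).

F = (0.5000, -3.2000, -2.5000)
τ = (0.0100, -0.0700, 0.0900)

ω₁ − ω₀ = (0.02293333, -0.16640000, 0.09660000)
precession coupling = (-0.0072, 0.0132, -0.0066)
τ = I·(Δω/dt) + ω₀×(Iω₀) = (0.0100, -0.0700, 0.0900)
Δv = v₁−v₀ = (0.01000000, -0.06400000, -0.05000000)
m·(v₁−v₀)/dt = (0.5000, -3.2000, -2.5000)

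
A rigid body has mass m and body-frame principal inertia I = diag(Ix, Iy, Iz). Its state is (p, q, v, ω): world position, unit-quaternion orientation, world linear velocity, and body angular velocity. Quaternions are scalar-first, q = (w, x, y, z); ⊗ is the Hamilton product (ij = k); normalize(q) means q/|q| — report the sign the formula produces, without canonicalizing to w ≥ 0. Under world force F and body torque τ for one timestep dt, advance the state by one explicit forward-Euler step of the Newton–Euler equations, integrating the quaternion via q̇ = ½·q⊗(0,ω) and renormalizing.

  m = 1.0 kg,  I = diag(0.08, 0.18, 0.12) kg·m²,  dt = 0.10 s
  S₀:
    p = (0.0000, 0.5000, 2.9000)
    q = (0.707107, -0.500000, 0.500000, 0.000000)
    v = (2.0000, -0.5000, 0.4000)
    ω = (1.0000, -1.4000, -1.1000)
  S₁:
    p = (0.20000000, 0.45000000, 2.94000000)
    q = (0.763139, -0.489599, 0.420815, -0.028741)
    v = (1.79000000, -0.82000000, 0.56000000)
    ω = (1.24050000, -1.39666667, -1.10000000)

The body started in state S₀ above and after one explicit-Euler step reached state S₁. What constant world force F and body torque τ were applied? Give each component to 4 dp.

v₁ − v₀ = (-0.21000000, -0.32000000, 0.16000000)
applied force F = (-2.1000, -3.2000, 1.6000)
rate change Δω = (0.24050000, 0.00333333, 0.00000000)
gyro term ω₀×Iω₀ = (-0.0924, 0.0440, -0.1400)
applied torque τ = (0.1000, 0.0500, -0.1400)

F = (-2.1000, -3.2000, 1.6000)
τ = (0.1000, 0.0500, -0.1400)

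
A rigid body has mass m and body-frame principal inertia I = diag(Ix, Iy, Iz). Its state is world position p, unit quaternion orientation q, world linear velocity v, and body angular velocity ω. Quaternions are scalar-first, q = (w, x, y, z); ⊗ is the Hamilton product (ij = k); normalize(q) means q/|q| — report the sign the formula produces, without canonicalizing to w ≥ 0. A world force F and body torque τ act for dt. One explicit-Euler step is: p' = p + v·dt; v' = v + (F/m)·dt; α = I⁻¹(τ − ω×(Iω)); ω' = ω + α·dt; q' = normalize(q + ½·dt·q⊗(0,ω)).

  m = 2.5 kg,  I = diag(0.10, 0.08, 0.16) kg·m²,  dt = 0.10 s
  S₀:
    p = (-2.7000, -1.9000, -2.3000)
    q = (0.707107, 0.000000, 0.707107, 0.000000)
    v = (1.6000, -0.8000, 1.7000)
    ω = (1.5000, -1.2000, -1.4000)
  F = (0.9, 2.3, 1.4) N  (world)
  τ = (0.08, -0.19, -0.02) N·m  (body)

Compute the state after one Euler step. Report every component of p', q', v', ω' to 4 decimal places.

p' = (-2.5400, -1.9800, -2.1300)
q' = (0.7443, 0.0035, 0.6600, -0.1018)
v' = (1.6360, -0.7080, 1.7560)
ω' = (1.4456, -1.5950, -1.4350)

ω×(Iω) gyroscopic = (0.1344, 0.1260, 0.0360)
(τ − ω×Iω)/I = (-0.5440, -3.9500, -0.3500)
ω + α·dt = (1.4456, -1.5950, -1.4350)
2q̇ = q⊗(0,ω) = (0.8485284, 0.0707107, -0.8485284, -2.0506103)
q' = normalize(q + ½dt·q⊗(0,ω)) = (0.7443, 0.0035, 0.6600, -0.1018)
a = (0.3600, 0.9200, 0.5600)
p' = p + v·dt = (-2.5400, -1.9800, -2.1300)
v + (F/m)dt = (1.6360, -0.7080, 1.7560)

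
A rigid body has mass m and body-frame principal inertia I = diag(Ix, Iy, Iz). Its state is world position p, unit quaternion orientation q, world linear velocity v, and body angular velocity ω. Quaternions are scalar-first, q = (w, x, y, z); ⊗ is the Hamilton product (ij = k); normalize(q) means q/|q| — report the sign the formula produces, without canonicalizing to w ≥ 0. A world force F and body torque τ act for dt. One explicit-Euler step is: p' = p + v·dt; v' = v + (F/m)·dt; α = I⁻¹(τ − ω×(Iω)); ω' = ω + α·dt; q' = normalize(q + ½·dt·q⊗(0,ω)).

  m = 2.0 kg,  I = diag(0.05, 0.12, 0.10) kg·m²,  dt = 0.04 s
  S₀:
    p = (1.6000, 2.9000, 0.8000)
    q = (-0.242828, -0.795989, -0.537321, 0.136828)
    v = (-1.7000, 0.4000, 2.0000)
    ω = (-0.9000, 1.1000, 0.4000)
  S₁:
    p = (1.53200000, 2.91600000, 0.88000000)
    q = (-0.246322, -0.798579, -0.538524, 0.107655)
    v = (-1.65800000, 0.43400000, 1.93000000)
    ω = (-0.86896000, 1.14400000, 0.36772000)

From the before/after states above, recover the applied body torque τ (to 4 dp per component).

rate change Δω = (0.03104000, 0.04400000, -0.03228000)
ω₀×(Iω₀) = (-0.0088, 0.0180, -0.0693)
I·α + gyro = (0.0300, 0.1500, -0.1500)

τ = (0.0300, 0.1500, -0.1500)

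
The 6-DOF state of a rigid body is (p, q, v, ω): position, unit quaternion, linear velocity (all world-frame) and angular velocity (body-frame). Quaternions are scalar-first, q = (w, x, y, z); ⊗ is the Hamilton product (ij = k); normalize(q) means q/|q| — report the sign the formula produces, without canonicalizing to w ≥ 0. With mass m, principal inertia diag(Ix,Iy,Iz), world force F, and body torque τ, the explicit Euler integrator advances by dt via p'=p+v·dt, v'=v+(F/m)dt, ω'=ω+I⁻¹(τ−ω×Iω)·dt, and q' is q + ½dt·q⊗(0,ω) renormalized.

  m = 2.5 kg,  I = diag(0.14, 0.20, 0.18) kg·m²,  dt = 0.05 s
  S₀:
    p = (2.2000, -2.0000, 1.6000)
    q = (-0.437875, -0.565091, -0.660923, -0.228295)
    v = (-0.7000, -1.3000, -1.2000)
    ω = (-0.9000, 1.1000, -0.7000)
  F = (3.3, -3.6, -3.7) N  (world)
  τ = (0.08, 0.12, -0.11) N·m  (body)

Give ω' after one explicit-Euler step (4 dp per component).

ω' = (-0.8769, 1.1363, -0.7141)

angular accel α = (0.4614, 0.7260, -0.2811)
new body rate ω' = (-0.8769, 1.1363, -0.7141)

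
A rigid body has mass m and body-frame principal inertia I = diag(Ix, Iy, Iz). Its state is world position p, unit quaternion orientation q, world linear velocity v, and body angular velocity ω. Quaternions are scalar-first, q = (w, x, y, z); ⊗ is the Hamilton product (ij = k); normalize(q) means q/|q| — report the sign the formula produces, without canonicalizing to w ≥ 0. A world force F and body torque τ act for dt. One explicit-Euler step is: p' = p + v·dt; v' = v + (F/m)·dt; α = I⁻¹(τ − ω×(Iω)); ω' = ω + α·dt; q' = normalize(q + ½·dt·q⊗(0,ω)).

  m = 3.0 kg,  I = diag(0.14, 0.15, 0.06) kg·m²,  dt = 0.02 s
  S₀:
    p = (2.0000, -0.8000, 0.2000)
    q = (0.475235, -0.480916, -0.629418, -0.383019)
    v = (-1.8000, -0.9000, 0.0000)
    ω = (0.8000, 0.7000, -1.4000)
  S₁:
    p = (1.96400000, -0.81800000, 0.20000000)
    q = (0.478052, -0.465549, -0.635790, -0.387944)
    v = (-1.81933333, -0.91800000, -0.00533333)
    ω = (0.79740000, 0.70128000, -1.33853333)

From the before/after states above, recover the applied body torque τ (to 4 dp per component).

τ = (0.0700, -0.0800, 0.1900)

ω₁ − ω₀ = (-0.00260000, 0.00128000, 0.06146667)
I·α + gyro = (0.0700, -0.0800, 0.1900)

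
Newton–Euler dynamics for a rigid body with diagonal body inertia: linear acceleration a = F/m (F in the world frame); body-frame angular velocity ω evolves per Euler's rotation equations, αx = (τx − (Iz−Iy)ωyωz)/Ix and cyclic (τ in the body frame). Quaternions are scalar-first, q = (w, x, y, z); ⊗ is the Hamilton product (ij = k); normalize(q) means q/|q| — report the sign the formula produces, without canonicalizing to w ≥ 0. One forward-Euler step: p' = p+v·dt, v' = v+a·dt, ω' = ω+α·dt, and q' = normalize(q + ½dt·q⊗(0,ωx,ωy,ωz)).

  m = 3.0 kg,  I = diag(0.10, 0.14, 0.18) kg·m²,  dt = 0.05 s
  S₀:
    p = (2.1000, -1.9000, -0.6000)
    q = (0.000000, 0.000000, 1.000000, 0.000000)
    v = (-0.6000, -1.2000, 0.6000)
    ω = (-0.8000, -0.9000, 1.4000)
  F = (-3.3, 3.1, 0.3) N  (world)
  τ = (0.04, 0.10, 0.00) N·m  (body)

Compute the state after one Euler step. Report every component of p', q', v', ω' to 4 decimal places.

a = F/m = (-1.1000, 1.0333, 0.1000)
p' = p + v·dt = (2.0700, -1.9600, -0.5700)
new velocity v' = (-0.6550, -1.1483, 0.6050)
gyro term ω×Iω = (-0.0504, 0.0896, 0.0288)
angular accel α = (0.9040, 0.0743, -0.1600)
ω' = ω + α·dt = (-0.7548, -0.8963, 1.3920)
q⊗(0,ω) = (0.9000000, 1.4000000, 0.0000000, 0.8000000)
q' = normalize(q + ½dt·q⊗(0,ω)) = (0.0225, 0.0350, 0.9989, 0.0200)

p' = (2.0700, -1.9600, -0.5700)
q' = (0.0225, 0.0350, 0.9989, 0.0200)
v' = (-0.6550, -1.1483, 0.6050)
ω' = (-0.7548, -0.8963, 1.3920)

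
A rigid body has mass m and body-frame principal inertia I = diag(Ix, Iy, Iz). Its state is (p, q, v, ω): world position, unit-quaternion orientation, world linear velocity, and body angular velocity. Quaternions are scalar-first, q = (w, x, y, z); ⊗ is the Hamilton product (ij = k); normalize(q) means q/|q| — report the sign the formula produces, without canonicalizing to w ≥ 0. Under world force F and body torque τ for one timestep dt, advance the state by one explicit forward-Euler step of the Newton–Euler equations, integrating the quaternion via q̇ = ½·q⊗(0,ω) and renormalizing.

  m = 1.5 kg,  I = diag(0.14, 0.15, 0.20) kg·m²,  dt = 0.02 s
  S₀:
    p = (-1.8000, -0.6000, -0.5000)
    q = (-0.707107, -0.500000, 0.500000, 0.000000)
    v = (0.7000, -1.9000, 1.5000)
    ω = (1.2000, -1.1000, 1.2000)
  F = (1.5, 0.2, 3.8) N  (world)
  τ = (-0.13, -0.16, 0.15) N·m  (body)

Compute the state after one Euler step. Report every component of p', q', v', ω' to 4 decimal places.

(τ − ω×Iω)/I = (-0.4571, -0.4907, 0.8160)
ω' = ω + α·dt = (1.1909, -1.1098, 1.2163)
Hamilton product q⊗(0,ω) = (1.1500000, -0.2485284, 1.3778177, -0.8985284)
updated quaternion q' = (-0.6955, -0.5024, 0.5137, -0.0090)
a = F/m = (1.0000, 0.1333, 2.5333)
new position p' = (-1.7860, -0.6380, -0.4700)
v + (F/m)dt = (0.7200, -1.8973, 1.5507)

p' = (-1.7860, -0.6380, -0.4700)
q' = (-0.6955, -0.5024, 0.5137, -0.0090)
v' = (0.7200, -1.8973, 1.5507)
ω' = (1.1909, -1.1098, 1.2163)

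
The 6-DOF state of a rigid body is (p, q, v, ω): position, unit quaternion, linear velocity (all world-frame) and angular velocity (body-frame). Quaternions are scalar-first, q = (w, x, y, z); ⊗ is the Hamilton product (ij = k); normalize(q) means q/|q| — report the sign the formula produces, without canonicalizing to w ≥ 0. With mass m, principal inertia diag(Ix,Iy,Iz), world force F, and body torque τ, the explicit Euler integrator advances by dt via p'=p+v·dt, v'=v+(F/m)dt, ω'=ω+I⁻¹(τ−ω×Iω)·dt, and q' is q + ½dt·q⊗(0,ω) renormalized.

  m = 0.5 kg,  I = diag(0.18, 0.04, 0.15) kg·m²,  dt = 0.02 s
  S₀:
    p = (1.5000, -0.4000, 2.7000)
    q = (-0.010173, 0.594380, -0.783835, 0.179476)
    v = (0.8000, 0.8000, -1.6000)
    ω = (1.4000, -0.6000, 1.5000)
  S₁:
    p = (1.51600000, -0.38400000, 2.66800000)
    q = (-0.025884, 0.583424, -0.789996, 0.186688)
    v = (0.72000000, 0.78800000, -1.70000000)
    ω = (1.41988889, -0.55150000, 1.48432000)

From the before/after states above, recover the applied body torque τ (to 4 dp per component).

rate change Δω = (0.01988889, 0.04850000, -0.01568000)
precession coupling = (-0.0990, 0.0630, 0.1176)
I·α + gyro = (0.0800, 0.1600, 0.0000)

τ = (0.0800, 0.1600, 0.0000)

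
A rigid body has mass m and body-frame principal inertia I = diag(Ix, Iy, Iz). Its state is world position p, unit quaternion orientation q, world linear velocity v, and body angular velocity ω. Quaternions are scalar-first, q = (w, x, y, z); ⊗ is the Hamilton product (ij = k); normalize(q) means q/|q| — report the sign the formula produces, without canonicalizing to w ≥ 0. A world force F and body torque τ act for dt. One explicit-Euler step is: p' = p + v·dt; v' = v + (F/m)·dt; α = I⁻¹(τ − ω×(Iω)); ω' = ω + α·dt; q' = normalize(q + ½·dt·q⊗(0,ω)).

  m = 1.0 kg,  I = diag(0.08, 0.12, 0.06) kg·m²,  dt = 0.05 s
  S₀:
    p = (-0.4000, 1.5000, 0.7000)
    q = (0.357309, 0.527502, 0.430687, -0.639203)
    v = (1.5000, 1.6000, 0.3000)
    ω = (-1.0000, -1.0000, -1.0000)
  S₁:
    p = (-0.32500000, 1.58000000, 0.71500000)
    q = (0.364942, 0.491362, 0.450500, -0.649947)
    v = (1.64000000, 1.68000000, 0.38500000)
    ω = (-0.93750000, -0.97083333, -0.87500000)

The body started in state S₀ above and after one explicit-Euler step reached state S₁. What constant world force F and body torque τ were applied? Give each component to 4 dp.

Δω = ω₁−ω₀ = (0.06250000, 0.02916667, 0.12500000)
τ = I·(Δω/dt) + ω₀×(Iω₀) = (0.0400, 0.0900, 0.1900)
Δv = v₁−v₀ = (0.14000000, 0.08000000, 0.08500000)
F = m·Δv/dt = (2.8000, 1.6000, 1.7000)

F = (2.8000, 1.6000, 1.7000)
τ = (0.0400, 0.0900, 0.1900)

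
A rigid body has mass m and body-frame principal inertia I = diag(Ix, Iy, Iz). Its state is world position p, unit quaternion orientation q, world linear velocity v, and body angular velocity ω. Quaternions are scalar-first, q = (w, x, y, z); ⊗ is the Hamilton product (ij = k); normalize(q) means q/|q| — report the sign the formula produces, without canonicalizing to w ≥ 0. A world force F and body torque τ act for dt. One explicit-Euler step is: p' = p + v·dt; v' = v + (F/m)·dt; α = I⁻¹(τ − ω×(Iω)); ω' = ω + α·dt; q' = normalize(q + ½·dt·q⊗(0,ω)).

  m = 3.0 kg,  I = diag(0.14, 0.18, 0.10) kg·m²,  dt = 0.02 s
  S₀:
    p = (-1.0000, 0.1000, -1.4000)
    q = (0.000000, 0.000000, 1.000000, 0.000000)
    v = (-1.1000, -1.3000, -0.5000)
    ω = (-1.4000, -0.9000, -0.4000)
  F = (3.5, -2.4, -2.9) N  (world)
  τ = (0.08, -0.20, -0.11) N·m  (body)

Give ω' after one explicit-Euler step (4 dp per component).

α = I⁻¹(τ − ω×Iω) = (0.7771, -1.2356, -1.6040)
ω + α·dt = (-1.3845, -0.9247, -0.4321)

ω' = (-1.3845, -0.9247, -0.4321)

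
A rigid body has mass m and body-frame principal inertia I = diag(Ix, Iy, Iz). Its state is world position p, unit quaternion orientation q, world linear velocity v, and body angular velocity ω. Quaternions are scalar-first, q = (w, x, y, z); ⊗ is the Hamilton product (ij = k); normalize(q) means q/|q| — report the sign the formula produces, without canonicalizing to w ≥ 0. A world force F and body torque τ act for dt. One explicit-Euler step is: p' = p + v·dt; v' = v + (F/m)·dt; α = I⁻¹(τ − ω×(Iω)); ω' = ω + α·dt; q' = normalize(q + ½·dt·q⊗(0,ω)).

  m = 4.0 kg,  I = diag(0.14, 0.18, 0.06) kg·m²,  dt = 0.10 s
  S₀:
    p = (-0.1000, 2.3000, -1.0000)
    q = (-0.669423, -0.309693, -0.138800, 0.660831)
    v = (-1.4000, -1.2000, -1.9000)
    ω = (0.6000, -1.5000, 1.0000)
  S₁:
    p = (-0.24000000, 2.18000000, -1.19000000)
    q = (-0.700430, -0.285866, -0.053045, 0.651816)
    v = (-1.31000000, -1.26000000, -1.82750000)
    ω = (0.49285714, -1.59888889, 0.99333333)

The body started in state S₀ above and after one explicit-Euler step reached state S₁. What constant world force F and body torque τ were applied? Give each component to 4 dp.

F = (3.6000, -2.4000, 2.9000)
τ = (0.0300, -0.1300, -0.0400)

Δω = ω₁−ω₀ = (-0.10714286, -0.09888889, -0.00666667)
gyro term ω₀×Iω₀ = (0.1800, 0.0480, -0.0360)
I·α + gyro = (0.0300, -0.1300, -0.0400)
v₁ − v₀ = (0.09000000, -0.06000000, 0.07250000)
applied force F = (3.6000, -2.4000, 2.9000)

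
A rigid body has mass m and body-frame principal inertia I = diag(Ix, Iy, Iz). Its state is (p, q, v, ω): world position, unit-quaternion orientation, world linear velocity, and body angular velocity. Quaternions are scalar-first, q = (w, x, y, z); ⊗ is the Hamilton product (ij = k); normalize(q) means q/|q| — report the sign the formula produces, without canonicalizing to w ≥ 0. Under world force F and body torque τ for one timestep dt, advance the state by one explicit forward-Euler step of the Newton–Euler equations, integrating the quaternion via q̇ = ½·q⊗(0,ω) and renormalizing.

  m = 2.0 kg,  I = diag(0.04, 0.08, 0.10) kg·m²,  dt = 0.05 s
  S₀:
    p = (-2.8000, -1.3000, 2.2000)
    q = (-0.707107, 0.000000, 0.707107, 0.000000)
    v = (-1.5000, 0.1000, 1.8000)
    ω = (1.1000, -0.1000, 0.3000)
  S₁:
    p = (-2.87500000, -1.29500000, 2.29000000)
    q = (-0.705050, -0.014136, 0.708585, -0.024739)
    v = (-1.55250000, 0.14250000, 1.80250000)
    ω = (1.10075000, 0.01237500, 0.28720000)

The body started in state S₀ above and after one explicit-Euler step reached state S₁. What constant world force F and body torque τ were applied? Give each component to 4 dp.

rate change Δω = (0.00075000, 0.11237500, -0.01280000)
applied torque τ = (0.0000, 0.1600, -0.0300)
velocity change Δv = (-0.05250000, 0.04250000, 0.00250000)
m·(v₁−v₀)/dt = (-2.1000, 1.7000, 0.1000)

F = (-2.1000, 1.7000, 0.1000)
τ = (0.0000, 0.1600, -0.0300)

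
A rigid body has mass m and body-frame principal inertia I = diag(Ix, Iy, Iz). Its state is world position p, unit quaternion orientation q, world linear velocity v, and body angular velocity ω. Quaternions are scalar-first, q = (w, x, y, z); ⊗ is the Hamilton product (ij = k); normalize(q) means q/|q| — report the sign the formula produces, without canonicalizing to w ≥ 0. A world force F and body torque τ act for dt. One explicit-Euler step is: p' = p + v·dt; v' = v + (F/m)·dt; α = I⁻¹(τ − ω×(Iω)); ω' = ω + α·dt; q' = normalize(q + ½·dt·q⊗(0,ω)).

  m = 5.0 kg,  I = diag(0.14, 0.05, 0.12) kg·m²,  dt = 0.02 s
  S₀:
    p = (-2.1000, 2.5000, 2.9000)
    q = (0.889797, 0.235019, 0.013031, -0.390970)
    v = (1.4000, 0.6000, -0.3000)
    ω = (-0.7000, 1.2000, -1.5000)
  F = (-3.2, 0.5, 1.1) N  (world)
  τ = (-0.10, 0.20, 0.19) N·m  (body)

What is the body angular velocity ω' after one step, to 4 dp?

ω' = (-0.6963, 1.2716, -1.4809)

ω×(Iω) gyroscopic = (-0.1260, 0.0210, 0.0756)
angular accel α = (0.1857, 3.5800, 0.9533)
ω' = ω + α·dt = (-0.6963, 1.2716, -1.4809)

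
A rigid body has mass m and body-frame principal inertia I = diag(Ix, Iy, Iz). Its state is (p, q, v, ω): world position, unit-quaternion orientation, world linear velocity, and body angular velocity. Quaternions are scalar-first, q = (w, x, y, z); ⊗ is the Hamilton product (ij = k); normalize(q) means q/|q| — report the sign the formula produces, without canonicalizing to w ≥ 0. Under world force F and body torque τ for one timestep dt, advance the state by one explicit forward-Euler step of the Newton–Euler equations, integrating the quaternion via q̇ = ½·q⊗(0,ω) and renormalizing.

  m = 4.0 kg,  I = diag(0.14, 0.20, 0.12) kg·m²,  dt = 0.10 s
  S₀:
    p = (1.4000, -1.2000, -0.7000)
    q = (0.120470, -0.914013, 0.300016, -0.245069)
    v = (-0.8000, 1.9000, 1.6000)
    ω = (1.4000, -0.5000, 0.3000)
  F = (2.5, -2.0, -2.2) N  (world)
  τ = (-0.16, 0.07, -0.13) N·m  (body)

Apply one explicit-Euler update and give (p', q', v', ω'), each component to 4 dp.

ω×(Iω) gyroscopic = (0.0120, 0.0084, -0.0420)
α = I⁻¹(τ − ω×Iω) = (-1.2286, 0.3080, -0.7333)
ω' = ω + α·dt = (1.2771, -0.4692, 0.2267)
Hamilton product q⊗(0,ω) = (1.5031469, 0.1361283, -0.1291277, 0.0731251)
updated quaternion q' = (0.1951, -0.9046, 0.2927, -0.2407)
linear accel F/m = (0.6250, -0.5000, -0.5500)
new position p' = (1.3200, -1.0100, -0.5400)
v + (F/m)dt = (-0.7375, 1.8500, 1.5450)

p' = (1.3200, -1.0100, -0.5400)
q' = (0.1951, -0.9046, 0.2927, -0.2407)
v' = (-0.7375, 1.8500, 1.5450)
ω' = (1.2771, -0.4692, 0.2267)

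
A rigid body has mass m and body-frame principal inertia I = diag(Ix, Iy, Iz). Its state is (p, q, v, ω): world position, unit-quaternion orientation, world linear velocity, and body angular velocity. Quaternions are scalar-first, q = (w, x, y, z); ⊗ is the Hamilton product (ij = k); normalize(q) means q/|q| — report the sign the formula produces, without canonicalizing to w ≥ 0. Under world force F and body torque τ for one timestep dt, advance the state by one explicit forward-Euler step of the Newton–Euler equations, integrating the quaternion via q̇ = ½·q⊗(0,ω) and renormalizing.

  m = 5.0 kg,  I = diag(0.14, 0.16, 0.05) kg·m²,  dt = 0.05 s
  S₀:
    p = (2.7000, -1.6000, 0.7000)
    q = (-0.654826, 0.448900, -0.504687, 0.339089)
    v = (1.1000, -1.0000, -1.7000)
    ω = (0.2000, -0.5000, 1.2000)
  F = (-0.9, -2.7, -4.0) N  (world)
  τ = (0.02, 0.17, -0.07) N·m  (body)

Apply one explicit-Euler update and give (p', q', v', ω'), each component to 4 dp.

p' = p + v·dt = (2.7550, -1.6500, 0.6150)
new velocity v' = (1.0910, -1.0270, -1.7400)
ω×(Iω) gyroscopic = (0.0660, 0.0216, -0.0020)
angular accel α = (-0.3286, 0.9275, -1.3600)
ω + α·dt = (0.1836, -0.4536, 1.1320)
2q̇ = q⊗(0,ω) = (-0.7490303, -0.5670451, -0.1434492, -0.9093038)
updated quaternion q' = (-0.6732, 0.4345, -0.5080, 0.3162)

p' = (2.7550, -1.6500, 0.6150)
q' = (-0.6732, 0.4345, -0.5080, 0.3162)
v' = (1.0910, -1.0270, -1.7400)
ω' = (0.1836, -0.4536, 1.1320)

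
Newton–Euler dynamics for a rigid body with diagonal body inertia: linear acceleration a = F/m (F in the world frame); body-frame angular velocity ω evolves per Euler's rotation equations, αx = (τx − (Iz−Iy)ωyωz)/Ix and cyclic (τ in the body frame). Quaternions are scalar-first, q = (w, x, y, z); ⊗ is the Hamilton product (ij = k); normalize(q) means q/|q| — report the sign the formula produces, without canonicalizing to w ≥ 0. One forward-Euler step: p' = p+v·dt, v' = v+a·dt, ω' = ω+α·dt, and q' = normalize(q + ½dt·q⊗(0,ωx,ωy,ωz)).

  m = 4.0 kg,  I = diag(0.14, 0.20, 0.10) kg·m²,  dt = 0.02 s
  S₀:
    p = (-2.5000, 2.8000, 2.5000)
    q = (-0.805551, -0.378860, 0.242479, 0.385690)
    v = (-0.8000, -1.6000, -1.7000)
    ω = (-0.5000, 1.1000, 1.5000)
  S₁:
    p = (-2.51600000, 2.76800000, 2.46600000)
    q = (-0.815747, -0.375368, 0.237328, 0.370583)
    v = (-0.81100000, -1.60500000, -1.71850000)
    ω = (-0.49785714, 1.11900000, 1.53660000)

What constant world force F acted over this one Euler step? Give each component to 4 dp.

F = (-2.2000, -1.0000, -3.7000)

v₁ − v₀ = (-0.01100000, -0.00500000, -0.01850000)
applied force F = (-2.2000, -1.0000, -3.7000)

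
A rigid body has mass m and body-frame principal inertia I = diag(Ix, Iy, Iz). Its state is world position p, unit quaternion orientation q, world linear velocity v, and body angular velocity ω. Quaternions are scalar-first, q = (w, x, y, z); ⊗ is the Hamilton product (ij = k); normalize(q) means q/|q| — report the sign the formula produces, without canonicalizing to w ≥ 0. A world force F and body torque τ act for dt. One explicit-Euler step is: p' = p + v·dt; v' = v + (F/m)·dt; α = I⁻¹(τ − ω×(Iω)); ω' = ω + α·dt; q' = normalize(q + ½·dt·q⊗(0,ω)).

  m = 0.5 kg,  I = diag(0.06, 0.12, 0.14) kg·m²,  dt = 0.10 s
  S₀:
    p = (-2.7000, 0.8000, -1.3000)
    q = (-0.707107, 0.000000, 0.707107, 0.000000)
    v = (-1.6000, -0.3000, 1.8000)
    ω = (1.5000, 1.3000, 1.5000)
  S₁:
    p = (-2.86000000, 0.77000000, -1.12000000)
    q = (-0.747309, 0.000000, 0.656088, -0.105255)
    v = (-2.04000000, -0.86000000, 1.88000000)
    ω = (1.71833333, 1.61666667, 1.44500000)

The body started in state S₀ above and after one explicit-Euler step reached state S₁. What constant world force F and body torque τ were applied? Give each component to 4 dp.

F = (-2.2000, -2.8000, 0.4000)
τ = (0.1700, 0.2000, 0.0400)

Δω = ω₁−ω₀ = (0.21833333, 0.31666667, -0.05500000)
ω₀×(Iω₀) = (0.0390, -0.1800, 0.1170)
τ = I·(Δω/dt) + ω₀×(Iω₀) = (0.1700, 0.2000, 0.0400)
Δv = v₁−v₀ = (-0.44000000, -0.56000000, 0.08000000)
applied force F = (-2.2000, -2.8000, 0.4000)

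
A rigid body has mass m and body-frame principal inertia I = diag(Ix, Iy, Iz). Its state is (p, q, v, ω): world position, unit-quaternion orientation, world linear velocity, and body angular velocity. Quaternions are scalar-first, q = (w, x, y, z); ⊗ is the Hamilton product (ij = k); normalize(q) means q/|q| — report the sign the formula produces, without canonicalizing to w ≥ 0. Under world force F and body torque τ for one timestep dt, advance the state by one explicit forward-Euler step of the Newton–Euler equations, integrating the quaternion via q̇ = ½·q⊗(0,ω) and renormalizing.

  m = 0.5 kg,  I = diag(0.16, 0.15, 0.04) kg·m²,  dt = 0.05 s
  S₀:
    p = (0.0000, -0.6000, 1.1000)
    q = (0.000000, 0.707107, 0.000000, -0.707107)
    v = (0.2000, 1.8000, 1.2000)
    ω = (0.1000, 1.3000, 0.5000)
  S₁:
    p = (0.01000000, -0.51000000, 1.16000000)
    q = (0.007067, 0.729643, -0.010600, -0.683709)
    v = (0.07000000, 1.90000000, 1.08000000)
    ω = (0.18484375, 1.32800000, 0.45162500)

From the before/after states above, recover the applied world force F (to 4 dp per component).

F = (-1.3000, 1.0000, -1.2000)

Δv = v₁−v₀ = (-0.13000000, 0.10000000, -0.12000000)
m·(v₁−v₀)/dt = (-1.3000, 1.0000, -1.2000)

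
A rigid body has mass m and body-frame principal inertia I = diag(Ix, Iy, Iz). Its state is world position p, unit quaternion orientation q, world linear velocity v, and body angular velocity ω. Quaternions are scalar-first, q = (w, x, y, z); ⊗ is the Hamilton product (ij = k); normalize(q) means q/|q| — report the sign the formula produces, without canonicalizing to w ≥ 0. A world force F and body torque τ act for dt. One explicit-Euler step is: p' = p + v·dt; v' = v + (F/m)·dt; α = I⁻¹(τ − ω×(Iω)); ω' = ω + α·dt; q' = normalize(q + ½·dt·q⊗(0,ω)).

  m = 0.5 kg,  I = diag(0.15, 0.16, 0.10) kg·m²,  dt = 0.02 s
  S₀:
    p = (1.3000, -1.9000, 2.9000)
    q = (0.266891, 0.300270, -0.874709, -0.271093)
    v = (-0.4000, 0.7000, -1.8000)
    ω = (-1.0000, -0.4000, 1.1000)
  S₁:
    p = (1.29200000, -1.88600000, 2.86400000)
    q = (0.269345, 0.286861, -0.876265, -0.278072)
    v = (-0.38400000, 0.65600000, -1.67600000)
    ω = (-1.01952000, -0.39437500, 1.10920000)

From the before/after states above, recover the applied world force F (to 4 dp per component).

Δv = v₁−v₀ = (0.01600000, -0.04400000, 0.12400000)
applied force F = (0.4000, -1.1000, 3.1000)

F = (0.4000, -1.1000, 3.1000)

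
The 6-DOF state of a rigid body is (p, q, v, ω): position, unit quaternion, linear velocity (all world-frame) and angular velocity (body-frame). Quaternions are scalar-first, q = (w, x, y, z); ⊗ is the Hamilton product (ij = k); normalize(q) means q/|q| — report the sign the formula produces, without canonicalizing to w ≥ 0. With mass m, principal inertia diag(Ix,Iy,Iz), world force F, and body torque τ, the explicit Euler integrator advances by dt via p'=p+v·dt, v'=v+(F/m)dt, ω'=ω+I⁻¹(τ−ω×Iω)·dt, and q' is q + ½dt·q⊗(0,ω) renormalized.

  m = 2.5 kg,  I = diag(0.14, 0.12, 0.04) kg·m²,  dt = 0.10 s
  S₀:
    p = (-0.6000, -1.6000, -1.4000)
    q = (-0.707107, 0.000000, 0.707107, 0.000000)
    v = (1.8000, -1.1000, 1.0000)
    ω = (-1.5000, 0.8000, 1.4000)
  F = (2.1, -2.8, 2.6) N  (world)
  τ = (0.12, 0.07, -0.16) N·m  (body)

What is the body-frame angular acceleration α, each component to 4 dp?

α = (1.4971, 2.3333, -4.6000)

precession coupling ω×(Iω) = (-0.0896, -0.2100, 0.0240)
(τ − ω×Iω)/I = (1.4971, 2.3333, -4.6000)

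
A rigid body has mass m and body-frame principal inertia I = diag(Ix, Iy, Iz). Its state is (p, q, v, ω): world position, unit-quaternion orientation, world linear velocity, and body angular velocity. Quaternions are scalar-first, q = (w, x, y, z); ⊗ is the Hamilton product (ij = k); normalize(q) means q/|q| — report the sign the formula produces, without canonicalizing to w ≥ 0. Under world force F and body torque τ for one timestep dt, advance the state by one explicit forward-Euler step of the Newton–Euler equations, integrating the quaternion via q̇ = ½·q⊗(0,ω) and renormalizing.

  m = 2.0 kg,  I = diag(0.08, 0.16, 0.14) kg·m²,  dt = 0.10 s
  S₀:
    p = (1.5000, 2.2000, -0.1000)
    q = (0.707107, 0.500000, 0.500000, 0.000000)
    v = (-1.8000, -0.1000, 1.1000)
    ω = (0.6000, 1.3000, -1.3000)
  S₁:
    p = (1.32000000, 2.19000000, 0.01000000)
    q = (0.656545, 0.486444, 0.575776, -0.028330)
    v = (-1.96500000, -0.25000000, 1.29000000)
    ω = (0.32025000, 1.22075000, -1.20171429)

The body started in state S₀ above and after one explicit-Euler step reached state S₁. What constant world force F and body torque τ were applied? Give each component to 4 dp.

Δv = v₁−v₀ = (-0.16500000, -0.15000000, 0.19000000)
m·(v₁−v₀)/dt = (-3.3000, -3.0000, 3.8000)
Δω = ω₁−ω₀ = (-0.27975000, -0.07925000, 0.09828571)
precession coupling = (0.0338, 0.0468, 0.0624)
I·α + gyro = (-0.1900, -0.0800, 0.2000)

F = (-3.3000, -3.0000, 3.8000)
τ = (-0.1900, -0.0800, 0.2000)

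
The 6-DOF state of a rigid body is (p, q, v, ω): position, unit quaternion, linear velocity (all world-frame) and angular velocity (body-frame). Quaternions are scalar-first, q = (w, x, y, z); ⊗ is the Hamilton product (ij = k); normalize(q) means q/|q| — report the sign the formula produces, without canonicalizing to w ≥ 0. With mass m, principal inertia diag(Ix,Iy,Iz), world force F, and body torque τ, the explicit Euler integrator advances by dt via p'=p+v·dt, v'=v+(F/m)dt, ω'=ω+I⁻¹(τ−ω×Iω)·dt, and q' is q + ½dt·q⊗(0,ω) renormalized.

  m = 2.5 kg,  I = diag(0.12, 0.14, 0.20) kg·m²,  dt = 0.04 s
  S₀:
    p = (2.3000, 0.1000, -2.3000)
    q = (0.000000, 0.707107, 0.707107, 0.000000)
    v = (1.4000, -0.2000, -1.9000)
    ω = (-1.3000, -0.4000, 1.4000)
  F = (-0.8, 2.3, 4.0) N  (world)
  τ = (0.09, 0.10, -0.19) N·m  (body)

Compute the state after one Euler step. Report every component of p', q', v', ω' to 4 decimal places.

p' = (2.3560, 0.0920, -2.3760)
q' = (0.0240, 0.7264, 0.6868, 0.0127)
v' = (1.3872, -0.1632, -1.8360)
ω' = (-1.2588, -0.4130, 1.3599)

gyro term ω×Iω = (-0.0336, 0.1456, 0.0104)
(τ − ω×Iω)/I = (1.0300, -0.3257, -1.0020)
ω' = ω + α·dt = (-1.2588, -0.4130, 1.3599)
q⊗(0,ω) = (1.2020819, 0.9899498, -0.9899498, 0.6363963)
updated quaternion q' = (0.0240, 0.7264, 0.6868, 0.0127)
a = F/m = (-0.3200, 0.9200, 1.6000)
p + v·dt = (2.3560, 0.0920, -2.3760)
v + (F/m)dt = (1.3872, -0.1632, -1.8360)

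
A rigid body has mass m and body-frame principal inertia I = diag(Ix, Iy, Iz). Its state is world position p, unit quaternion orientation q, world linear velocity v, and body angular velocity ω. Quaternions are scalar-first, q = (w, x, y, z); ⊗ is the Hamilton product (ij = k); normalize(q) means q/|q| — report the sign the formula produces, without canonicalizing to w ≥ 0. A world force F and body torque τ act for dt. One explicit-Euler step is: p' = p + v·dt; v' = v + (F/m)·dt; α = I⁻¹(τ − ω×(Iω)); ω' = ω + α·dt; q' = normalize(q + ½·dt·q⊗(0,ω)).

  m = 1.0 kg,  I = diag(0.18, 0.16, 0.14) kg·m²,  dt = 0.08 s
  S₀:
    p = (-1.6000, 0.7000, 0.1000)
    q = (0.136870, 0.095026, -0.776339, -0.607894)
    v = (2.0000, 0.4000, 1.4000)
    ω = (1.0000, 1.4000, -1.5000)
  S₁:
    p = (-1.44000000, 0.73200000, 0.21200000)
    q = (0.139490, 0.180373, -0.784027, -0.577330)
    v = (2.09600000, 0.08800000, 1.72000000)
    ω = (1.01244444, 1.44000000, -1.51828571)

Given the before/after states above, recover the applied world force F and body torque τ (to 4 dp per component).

F = (1.2000, -3.9000, 4.0000)
τ = (0.0700, 0.0200, -0.0600)

Δω = ω₁−ω₀ = (0.01244444, 0.04000000, -0.01828571)
ω₀×(Iω₀) = (0.0420, -0.0600, -0.0280)
applied torque τ = (0.0700, 0.0200, -0.0600)
v₁ − v₀ = (0.09600000, -0.31200000, 0.32000000)
F = m·Δv/dt = (1.2000, -3.9000, 4.0000)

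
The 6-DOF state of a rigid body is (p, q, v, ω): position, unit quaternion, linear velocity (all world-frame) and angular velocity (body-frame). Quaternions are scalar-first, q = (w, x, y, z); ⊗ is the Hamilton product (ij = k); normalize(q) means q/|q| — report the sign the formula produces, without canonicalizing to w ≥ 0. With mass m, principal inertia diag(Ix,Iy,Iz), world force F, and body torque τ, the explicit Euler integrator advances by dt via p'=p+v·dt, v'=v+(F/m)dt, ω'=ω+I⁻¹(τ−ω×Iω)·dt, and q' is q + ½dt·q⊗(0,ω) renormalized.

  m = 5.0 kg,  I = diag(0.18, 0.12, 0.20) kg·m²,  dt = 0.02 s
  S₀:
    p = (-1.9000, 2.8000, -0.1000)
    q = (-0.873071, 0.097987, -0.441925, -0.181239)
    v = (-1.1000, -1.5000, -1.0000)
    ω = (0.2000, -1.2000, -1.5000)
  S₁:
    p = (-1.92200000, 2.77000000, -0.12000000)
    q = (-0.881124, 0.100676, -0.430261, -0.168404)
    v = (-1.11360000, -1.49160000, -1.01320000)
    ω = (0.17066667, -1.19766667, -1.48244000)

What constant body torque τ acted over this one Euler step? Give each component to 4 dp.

τ = (-0.1200, 0.0200, 0.1900)

ω₁ − ω₀ = (-0.02933333, 0.00233333, 0.01756000)
precession coupling = (0.1440, 0.0060, 0.0144)
τ = I·(Δω/dt) + ω₀×(Iω₀) = (-0.1200, 0.0200, 0.1900)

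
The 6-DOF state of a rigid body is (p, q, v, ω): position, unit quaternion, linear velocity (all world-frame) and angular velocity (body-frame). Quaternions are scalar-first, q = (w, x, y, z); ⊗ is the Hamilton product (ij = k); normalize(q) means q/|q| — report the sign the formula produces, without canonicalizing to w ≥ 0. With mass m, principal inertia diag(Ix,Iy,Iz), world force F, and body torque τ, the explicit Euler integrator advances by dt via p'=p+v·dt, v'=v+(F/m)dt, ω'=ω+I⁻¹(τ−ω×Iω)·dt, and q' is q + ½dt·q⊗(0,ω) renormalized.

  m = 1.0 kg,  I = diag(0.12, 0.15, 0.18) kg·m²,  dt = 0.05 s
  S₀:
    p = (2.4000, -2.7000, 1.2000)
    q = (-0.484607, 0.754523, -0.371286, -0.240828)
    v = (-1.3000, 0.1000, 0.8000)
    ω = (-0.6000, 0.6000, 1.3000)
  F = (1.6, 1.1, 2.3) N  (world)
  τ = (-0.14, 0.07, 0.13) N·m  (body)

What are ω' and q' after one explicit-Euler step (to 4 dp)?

precession coupling ω×(Iω) = (0.0234, 0.0468, -0.0108)
angular accel α = (-1.3617, 0.1547, 0.7822)
ω + α·dt = (-0.6681, 0.6077, 1.3391)
q⊗(0,ω) = (0.9885618, -0.0474108, -1.1271473, -0.4000469)
q' = normalize(q + ½dt·q⊗(0,ω)) = (-0.4595, 0.7528, -0.3992, -0.2506)

ω' = (-0.6681, 0.6077, 1.3391)
q' = (-0.4595, 0.7528, -0.3992, -0.2506)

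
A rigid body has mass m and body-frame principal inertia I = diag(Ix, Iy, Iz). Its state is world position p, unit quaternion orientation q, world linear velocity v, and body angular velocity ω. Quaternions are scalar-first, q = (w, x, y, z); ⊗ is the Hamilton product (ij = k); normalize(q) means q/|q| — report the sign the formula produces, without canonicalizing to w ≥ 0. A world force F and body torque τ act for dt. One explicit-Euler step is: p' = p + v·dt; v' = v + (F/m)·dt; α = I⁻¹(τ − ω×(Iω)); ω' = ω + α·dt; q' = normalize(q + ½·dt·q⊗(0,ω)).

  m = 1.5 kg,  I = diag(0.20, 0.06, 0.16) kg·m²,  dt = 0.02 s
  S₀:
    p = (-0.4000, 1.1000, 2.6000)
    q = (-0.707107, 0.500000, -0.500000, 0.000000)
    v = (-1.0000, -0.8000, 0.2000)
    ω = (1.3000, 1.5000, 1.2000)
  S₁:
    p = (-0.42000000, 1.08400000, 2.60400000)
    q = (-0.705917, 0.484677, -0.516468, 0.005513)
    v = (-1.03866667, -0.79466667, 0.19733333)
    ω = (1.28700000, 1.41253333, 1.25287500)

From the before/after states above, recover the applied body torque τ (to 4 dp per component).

τ = (0.0500, -0.2000, 0.1500)

ω₁ − ω₀ = (-0.01300000, -0.08746667, 0.05287500)
precession coupling = (0.1800, 0.0624, -0.2730)
I·α + gyro = (0.0500, -0.2000, 0.1500)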